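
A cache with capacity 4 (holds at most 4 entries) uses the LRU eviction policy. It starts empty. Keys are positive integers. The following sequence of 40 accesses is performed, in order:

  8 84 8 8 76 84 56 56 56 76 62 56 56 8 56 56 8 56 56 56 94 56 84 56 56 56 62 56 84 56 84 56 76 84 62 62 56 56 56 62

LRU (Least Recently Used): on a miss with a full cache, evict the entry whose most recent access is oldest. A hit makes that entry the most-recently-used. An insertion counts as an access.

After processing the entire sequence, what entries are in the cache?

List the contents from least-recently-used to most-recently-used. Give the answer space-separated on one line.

LRU simulation (capacity=4):
  1. access 8: MISS. Cache (LRU->MRU): [8]
  2. access 84: MISS. Cache (LRU->MRU): [8 84]
  3. access 8: HIT. Cache (LRU->MRU): [84 8]
  4. access 8: HIT. Cache (LRU->MRU): [84 8]
  5. access 76: MISS. Cache (LRU->MRU): [84 8 76]
  6. access 84: HIT. Cache (LRU->MRU): [8 76 84]
  7. access 56: MISS. Cache (LRU->MRU): [8 76 84 56]
  8. access 56: HIT. Cache (LRU->MRU): [8 76 84 56]
  9. access 56: HIT. Cache (LRU->MRU): [8 76 84 56]
  10. access 76: HIT. Cache (LRU->MRU): [8 84 56 76]
  11. access 62: MISS, evict 8. Cache (LRU->MRU): [84 56 76 62]
  12. access 56: HIT. Cache (LRU->MRU): [84 76 62 56]
  13. access 56: HIT. Cache (LRU->MRU): [84 76 62 56]
  14. access 8: MISS, evict 84. Cache (LRU->MRU): [76 62 56 8]
  15. access 56: HIT. Cache (LRU->MRU): [76 62 8 56]
  16. access 56: HIT. Cache (LRU->MRU): [76 62 8 56]
  17. access 8: HIT. Cache (LRU->MRU): [76 62 56 8]
  18. access 56: HIT. Cache (LRU->MRU): [76 62 8 56]
  19. access 56: HIT. Cache (LRU->MRU): [76 62 8 56]
  20. access 56: HIT. Cache (LRU->MRU): [76 62 8 56]
  21. access 94: MISS, evict 76. Cache (LRU->MRU): [62 8 56 94]
  22. access 56: HIT. Cache (LRU->MRU): [62 8 94 56]
  23. access 84: MISS, evict 62. Cache (LRU->MRU): [8 94 56 84]
  24. access 56: HIT. Cache (LRU->MRU): [8 94 84 56]
  25. access 56: HIT. Cache (LRU->MRU): [8 94 84 56]
  26. access 56: HIT. Cache (LRU->MRU): [8 94 84 56]
  27. access 62: MISS, evict 8. Cache (LRU->MRU): [94 84 56 62]
  28. access 56: HIT. Cache (LRU->MRU): [94 84 62 56]
  29. access 84: HIT. Cache (LRU->MRU): [94 62 56 84]
  30. access 56: HIT. Cache (LRU->MRU): [94 62 84 56]
  31. access 84: HIT. Cache (LRU->MRU): [94 62 56 84]
  32. access 56: HIT. Cache (LRU->MRU): [94 62 84 56]
  33. access 76: MISS, evict 94. Cache (LRU->MRU): [62 84 56 76]
  34. access 84: HIT. Cache (LRU->MRU): [62 56 76 84]
  35. access 62: HIT. Cache (LRU->MRU): [56 76 84 62]
  36. access 62: HIT. Cache (LRU->MRU): [56 76 84 62]
  37. access 56: HIT. Cache (LRU->MRU): [76 84 62 56]
  38. access 56: HIT. Cache (LRU->MRU): [76 84 62 56]
  39. access 56: HIT. Cache (LRU->MRU): [76 84 62 56]
  40. access 62: HIT. Cache (LRU->MRU): [76 84 56 62]
Total: 30 hits, 10 misses, 6 evictions

Answer: 76 84 56 62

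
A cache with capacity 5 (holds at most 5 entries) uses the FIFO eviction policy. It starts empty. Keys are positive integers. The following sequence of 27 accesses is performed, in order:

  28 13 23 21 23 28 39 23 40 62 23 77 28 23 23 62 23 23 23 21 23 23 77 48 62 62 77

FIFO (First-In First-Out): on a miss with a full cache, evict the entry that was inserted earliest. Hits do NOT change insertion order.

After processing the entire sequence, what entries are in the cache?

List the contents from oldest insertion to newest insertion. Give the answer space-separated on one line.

FIFO simulation (capacity=5):
  1. access 28: MISS. Cache (old->new): [28]
  2. access 13: MISS. Cache (old->new): [28 13]
  3. access 23: MISS. Cache (old->new): [28 13 23]
  4. access 21: MISS. Cache (old->new): [28 13 23 21]
  5. access 23: HIT. Cache (old->new): [28 13 23 21]
  6. access 28: HIT. Cache (old->new): [28 13 23 21]
  7. access 39: MISS. Cache (old->new): [28 13 23 21 39]
  8. access 23: HIT. Cache (old->new): [28 13 23 21 39]
  9. access 40: MISS, evict 28. Cache (old->new): [13 23 21 39 40]
  10. access 62: MISS, evict 13. Cache (old->new): [23 21 39 40 62]
  11. access 23: HIT. Cache (old->new): [23 21 39 40 62]
  12. access 77: MISS, evict 23. Cache (old->new): [21 39 40 62 77]
  13. access 28: MISS, evict 21. Cache (old->new): [39 40 62 77 28]
  14. access 23: MISS, evict 39. Cache (old->new): [40 62 77 28 23]
  15. access 23: HIT. Cache (old->new): [40 62 77 28 23]
  16. access 62: HIT. Cache (old->new): [40 62 77 28 23]
  17. access 23: HIT. Cache (old->new): [40 62 77 28 23]
  18. access 23: HIT. Cache (old->new): [40 62 77 28 23]
  19. access 23: HIT. Cache (old->new): [40 62 77 28 23]
  20. access 21: MISS, evict 40. Cache (old->new): [62 77 28 23 21]
  21. access 23: HIT. Cache (old->new): [62 77 28 23 21]
  22. access 23: HIT. Cache (old->new): [62 77 28 23 21]
  23. access 77: HIT. Cache (old->new): [62 77 28 23 21]
  24. access 48: MISS, evict 62. Cache (old->new): [77 28 23 21 48]
  25. access 62: MISS, evict 77. Cache (old->new): [28 23 21 48 62]
  26. access 62: HIT. Cache (old->new): [28 23 21 48 62]
  27. access 77: MISS, evict 28. Cache (old->new): [23 21 48 62 77]
Total: 13 hits, 14 misses, 9 evictions

Answer: 23 21 48 62 77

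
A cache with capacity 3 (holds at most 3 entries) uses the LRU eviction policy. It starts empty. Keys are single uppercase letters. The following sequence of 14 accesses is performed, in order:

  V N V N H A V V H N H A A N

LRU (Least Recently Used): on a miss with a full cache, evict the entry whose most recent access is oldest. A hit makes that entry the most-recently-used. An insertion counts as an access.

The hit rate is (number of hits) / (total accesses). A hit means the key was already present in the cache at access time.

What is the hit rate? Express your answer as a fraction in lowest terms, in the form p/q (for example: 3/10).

Answer: 1/2

Derivation:
LRU simulation (capacity=3):
  1. access V: MISS. Cache (LRU->MRU): [V]
  2. access N: MISS. Cache (LRU->MRU): [V N]
  3. access V: HIT. Cache (LRU->MRU): [N V]
  4. access N: HIT. Cache (LRU->MRU): [V N]
  5. access H: MISS. Cache (LRU->MRU): [V N H]
  6. access A: MISS, evict V. Cache (LRU->MRU): [N H A]
  7. access V: MISS, evict N. Cache (LRU->MRU): [H A V]
  8. access V: HIT. Cache (LRU->MRU): [H A V]
  9. access H: HIT. Cache (LRU->MRU): [A V H]
  10. access N: MISS, evict A. Cache (LRU->MRU): [V H N]
  11. access H: HIT. Cache (LRU->MRU): [V N H]
  12. access A: MISS, evict V. Cache (LRU->MRU): [N H A]
  13. access A: HIT. Cache (LRU->MRU): [N H A]
  14. access N: HIT. Cache (LRU->MRU): [H A N]
Total: 7 hits, 7 misses, 4 evictions

Hit rate = 7/14 = 1/2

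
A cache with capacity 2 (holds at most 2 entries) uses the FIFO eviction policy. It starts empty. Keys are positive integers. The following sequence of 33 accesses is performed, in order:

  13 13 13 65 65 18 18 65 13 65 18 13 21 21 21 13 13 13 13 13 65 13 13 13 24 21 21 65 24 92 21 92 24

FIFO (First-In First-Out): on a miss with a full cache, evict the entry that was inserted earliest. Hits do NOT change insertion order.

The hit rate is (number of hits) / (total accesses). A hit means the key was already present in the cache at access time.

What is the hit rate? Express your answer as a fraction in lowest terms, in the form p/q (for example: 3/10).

FIFO simulation (capacity=2):
  1. access 13: MISS. Cache (old->new): [13]
  2. access 13: HIT. Cache (old->new): [13]
  3. access 13: HIT. Cache (old->new): [13]
  4. access 65: MISS. Cache (old->new): [13 65]
  5. access 65: HIT. Cache (old->new): [13 65]
  6. access 18: MISS, evict 13. Cache (old->new): [65 18]
  7. access 18: HIT. Cache (old->new): [65 18]
  8. access 65: HIT. Cache (old->new): [65 18]
  9. access 13: MISS, evict 65. Cache (old->new): [18 13]
  10. access 65: MISS, evict 18. Cache (old->new): [13 65]
  11. access 18: MISS, evict 13. Cache (old->new): [65 18]
  12. access 13: MISS, evict 65. Cache (old->new): [18 13]
  13. access 21: MISS, evict 18. Cache (old->new): [13 21]
  14. access 21: HIT. Cache (old->new): [13 21]
  15. access 21: HIT. Cache (old->new): [13 21]
  16. access 13: HIT. Cache (old->new): [13 21]
  17. access 13: HIT. Cache (old->new): [13 21]
  18. access 13: HIT. Cache (old->new): [13 21]
  19. access 13: HIT. Cache (old->new): [13 21]
  20. access 13: HIT. Cache (old->new): [13 21]
  21. access 65: MISS, evict 13. Cache (old->new): [21 65]
  22. access 13: MISS, evict 21. Cache (old->new): [65 13]
  23. access 13: HIT. Cache (old->new): [65 13]
  24. access 13: HIT. Cache (old->new): [65 13]
  25. access 24: MISS, evict 65. Cache (old->new): [13 24]
  26. access 21: MISS, evict 13. Cache (old->new): [24 21]
  27. access 21: HIT. Cache (old->new): [24 21]
  28. access 65: MISS, evict 24. Cache (old->new): [21 65]
  29. access 24: MISS, evict 21. Cache (old->new): [65 24]
  30. access 92: MISS, evict 65. Cache (old->new): [24 92]
  31. access 21: MISS, evict 24. Cache (old->new): [92 21]
  32. access 92: HIT. Cache (old->new): [92 21]
  33. access 24: MISS, evict 92. Cache (old->new): [21 24]
Total: 16 hits, 17 misses, 15 evictions

Hit rate = 16/33

Answer: 16/33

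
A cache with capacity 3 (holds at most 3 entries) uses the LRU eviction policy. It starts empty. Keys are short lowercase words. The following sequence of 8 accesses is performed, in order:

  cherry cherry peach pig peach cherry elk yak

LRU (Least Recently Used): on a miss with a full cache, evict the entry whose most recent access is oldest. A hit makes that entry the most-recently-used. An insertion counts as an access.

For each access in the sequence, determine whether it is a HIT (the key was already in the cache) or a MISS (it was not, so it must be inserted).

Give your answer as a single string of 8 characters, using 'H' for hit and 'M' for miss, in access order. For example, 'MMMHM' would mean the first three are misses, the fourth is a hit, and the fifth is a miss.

LRU simulation (capacity=3):
  1. access cherry: MISS. Cache (LRU->MRU): [cherry]
  2. access cherry: HIT. Cache (LRU->MRU): [cherry]
  3. access peach: MISS. Cache (LRU->MRU): [cherry peach]
  4. access pig: MISS. Cache (LRU->MRU): [cherry peach pig]
  5. access peach: HIT. Cache (LRU->MRU): [cherry pig peach]
  6. access cherry: HIT. Cache (LRU->MRU): [pig peach cherry]
  7. access elk: MISS, evict pig. Cache (LRU->MRU): [peach cherry elk]
  8. access yak: MISS, evict peach. Cache (LRU->MRU): [cherry elk yak]
Total: 3 hits, 5 misses, 2 evictions

Answer: MHMMHHMM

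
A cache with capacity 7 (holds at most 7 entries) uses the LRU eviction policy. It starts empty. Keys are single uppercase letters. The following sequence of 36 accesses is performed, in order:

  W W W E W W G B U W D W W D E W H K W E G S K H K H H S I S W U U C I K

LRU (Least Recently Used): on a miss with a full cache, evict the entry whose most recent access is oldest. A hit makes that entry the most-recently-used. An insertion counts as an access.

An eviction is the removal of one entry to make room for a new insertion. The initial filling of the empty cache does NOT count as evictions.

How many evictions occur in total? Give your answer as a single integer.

Answer: 6

Derivation:
LRU simulation (capacity=7):
  1. access W: MISS. Cache (LRU->MRU): [W]
  2. access W: HIT. Cache (LRU->MRU): [W]
  3. access W: HIT. Cache (LRU->MRU): [W]
  4. access E: MISS. Cache (LRU->MRU): [W E]
  5. access W: HIT. Cache (LRU->MRU): [E W]
  6. access W: HIT. Cache (LRU->MRU): [E W]
  7. access G: MISS. Cache (LRU->MRU): [E W G]
  8. access B: MISS. Cache (LRU->MRU): [E W G B]
  9. access U: MISS. Cache (LRU->MRU): [E W G B U]
  10. access W: HIT. Cache (LRU->MRU): [E G B U W]
  11. access D: MISS. Cache (LRU->MRU): [E G B U W D]
  12. access W: HIT. Cache (LRU->MRU): [E G B U D W]
  13. access W: HIT. Cache (LRU->MRU): [E G B U D W]
  14. access D: HIT. Cache (LRU->MRU): [E G B U W D]
  15. access E: HIT. Cache (LRU->MRU): [G B U W D E]
  16. access W: HIT. Cache (LRU->MRU): [G B U D E W]
  17. access H: MISS. Cache (LRU->MRU): [G B U D E W H]
  18. access K: MISS, evict G. Cache (LRU->MRU): [B U D E W H K]
  19. access W: HIT. Cache (LRU->MRU): [B U D E H K W]
  20. access E: HIT. Cache (LRU->MRU): [B U D H K W E]
  21. access G: MISS, evict B. Cache (LRU->MRU): [U D H K W E G]
  22. access S: MISS, evict U. Cache (LRU->MRU): [D H K W E G S]
  23. access K: HIT. Cache (LRU->MRU): [D H W E G S K]
  24. access H: HIT. Cache (LRU->MRU): [D W E G S K H]
  25. access K: HIT. Cache (LRU->MRU): [D W E G S H K]
  26. access H: HIT. Cache (LRU->MRU): [D W E G S K H]
  27. access H: HIT. Cache (LRU->MRU): [D W E G S K H]
  28. access S: HIT. Cache (LRU->MRU): [D W E G K H S]
  29. access I: MISS, evict D. Cache (LRU->MRU): [W E G K H S I]
  30. access S: HIT. Cache (LRU->MRU): [W E G K H I S]
  31. access W: HIT. Cache (LRU->MRU): [E G K H I S W]
  32. access U: MISS, evict E. Cache (LRU->MRU): [G K H I S W U]
  33. access U: HIT. Cache (LRU->MRU): [G K H I S W U]
  34. access C: MISS, evict G. Cache (LRU->MRU): [K H I S W U C]
  35. access I: HIT. Cache (LRU->MRU): [K H S W U C I]
  36. access K: HIT. Cache (LRU->MRU): [H S W U C I K]
Total: 23 hits, 13 misses, 6 evictions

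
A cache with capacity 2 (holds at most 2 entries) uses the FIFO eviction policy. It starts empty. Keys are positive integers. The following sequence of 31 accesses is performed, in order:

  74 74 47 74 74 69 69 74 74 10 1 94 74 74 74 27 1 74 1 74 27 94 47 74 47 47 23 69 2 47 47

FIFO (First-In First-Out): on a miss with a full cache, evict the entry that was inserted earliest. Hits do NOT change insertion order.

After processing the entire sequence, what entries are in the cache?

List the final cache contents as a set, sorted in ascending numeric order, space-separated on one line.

FIFO simulation (capacity=2):
  1. access 74: MISS. Cache (old->new): [74]
  2. access 74: HIT. Cache (old->new): [74]
  3. access 47: MISS. Cache (old->new): [74 47]
  4. access 74: HIT. Cache (old->new): [74 47]
  5. access 74: HIT. Cache (old->new): [74 47]
  6. access 69: MISS, evict 74. Cache (old->new): [47 69]
  7. access 69: HIT. Cache (old->new): [47 69]
  8. access 74: MISS, evict 47. Cache (old->new): [69 74]
  9. access 74: HIT. Cache (old->new): [69 74]
  10. access 10: MISS, evict 69. Cache (old->new): [74 10]
  11. access 1: MISS, evict 74. Cache (old->new): [10 1]
  12. access 94: MISS, evict 10. Cache (old->new): [1 94]
  13. access 74: MISS, evict 1. Cache (old->new): [94 74]
  14. access 74: HIT. Cache (old->new): [94 74]
  15. access 74: HIT. Cache (old->new): [94 74]
  16. access 27: MISS, evict 94. Cache (old->new): [74 27]
  17. access 1: MISS, evict 74. Cache (old->new): [27 1]
  18. access 74: MISS, evict 27. Cache (old->new): [1 74]
  19. access 1: HIT. Cache (old->new): [1 74]
  20. access 74: HIT. Cache (old->new): [1 74]
  21. access 27: MISS, evict 1. Cache (old->new): [74 27]
  22. access 94: MISS, evict 74. Cache (old->new): [27 94]
  23. access 47: MISS, evict 27. Cache (old->new): [94 47]
  24. access 74: MISS, evict 94. Cache (old->new): [47 74]
  25. access 47: HIT. Cache (old->new): [47 74]
  26. access 47: HIT. Cache (old->new): [47 74]
  27. access 23: MISS, evict 47. Cache (old->new): [74 23]
  28. access 69: MISS, evict 74. Cache (old->new): [23 69]
  29. access 2: MISS, evict 23. Cache (old->new): [69 2]
  30. access 47: MISS, evict 69. Cache (old->new): [2 47]
  31. access 47: HIT. Cache (old->new): [2 47]
Total: 12 hits, 19 misses, 17 evictions

Answer: 2 47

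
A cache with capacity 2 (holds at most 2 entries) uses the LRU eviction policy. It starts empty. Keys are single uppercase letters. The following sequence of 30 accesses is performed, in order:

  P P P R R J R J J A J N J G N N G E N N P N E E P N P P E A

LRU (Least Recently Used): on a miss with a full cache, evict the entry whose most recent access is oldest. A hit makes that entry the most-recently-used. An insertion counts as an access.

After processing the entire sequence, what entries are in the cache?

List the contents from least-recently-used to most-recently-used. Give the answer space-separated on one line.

LRU simulation (capacity=2):
  1. access P: MISS. Cache (LRU->MRU): [P]
  2. access P: HIT. Cache (LRU->MRU): [P]
  3. access P: HIT. Cache (LRU->MRU): [P]
  4. access R: MISS. Cache (LRU->MRU): [P R]
  5. access R: HIT. Cache (LRU->MRU): [P R]
  6. access J: MISS, evict P. Cache (LRU->MRU): [R J]
  7. access R: HIT. Cache (LRU->MRU): [J R]
  8. access J: HIT. Cache (LRU->MRU): [R J]
  9. access J: HIT. Cache (LRU->MRU): [R J]
  10. access A: MISS, evict R. Cache (LRU->MRU): [J A]
  11. access J: HIT. Cache (LRU->MRU): [A J]
  12. access N: MISS, evict A. Cache (LRU->MRU): [J N]
  13. access J: HIT. Cache (LRU->MRU): [N J]
  14. access G: MISS, evict N. Cache (LRU->MRU): [J G]
  15. access N: MISS, evict J. Cache (LRU->MRU): [G N]
  16. access N: HIT. Cache (LRU->MRU): [G N]
  17. access G: HIT. Cache (LRU->MRU): [N G]
  18. access E: MISS, evict N. Cache (LRU->MRU): [G E]
  19. access N: MISS, evict G. Cache (LRU->MRU): [E N]
  20. access N: HIT. Cache (LRU->MRU): [E N]
  21. access P: MISS, evict E. Cache (LRU->MRU): [N P]
  22. access N: HIT. Cache (LRU->MRU): [P N]
  23. access E: MISS, evict P. Cache (LRU->MRU): [N E]
  24. access E: HIT. Cache (LRU->MRU): [N E]
  25. access P: MISS, evict N. Cache (LRU->MRU): [E P]
  26. access N: MISS, evict E. Cache (LRU->MRU): [P N]
  27. access P: HIT. Cache (LRU->MRU): [N P]
  28. access P: HIT. Cache (LRU->MRU): [N P]
  29. access E: MISS, evict N. Cache (LRU->MRU): [P E]
  30. access A: MISS, evict P. Cache (LRU->MRU): [E A]
Total: 15 hits, 15 misses, 13 evictions

Answer: E A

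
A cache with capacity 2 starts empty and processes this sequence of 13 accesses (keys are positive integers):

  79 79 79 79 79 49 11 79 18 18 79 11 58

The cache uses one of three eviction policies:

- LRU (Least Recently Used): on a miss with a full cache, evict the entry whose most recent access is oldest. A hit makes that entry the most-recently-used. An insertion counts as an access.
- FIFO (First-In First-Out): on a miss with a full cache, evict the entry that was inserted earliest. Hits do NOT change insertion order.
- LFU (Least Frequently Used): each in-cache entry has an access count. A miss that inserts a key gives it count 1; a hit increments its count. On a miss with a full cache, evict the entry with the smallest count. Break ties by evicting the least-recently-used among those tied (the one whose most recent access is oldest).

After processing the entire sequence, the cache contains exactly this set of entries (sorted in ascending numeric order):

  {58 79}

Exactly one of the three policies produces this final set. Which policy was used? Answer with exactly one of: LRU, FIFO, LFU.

Simulating under each policy and comparing final sets:
  LRU: final set = {11 58} -> differs
  FIFO: final set = {11 58} -> differs
  LFU: final set = {58 79} -> MATCHES target
Only LFU produces the target set.

Answer: LFU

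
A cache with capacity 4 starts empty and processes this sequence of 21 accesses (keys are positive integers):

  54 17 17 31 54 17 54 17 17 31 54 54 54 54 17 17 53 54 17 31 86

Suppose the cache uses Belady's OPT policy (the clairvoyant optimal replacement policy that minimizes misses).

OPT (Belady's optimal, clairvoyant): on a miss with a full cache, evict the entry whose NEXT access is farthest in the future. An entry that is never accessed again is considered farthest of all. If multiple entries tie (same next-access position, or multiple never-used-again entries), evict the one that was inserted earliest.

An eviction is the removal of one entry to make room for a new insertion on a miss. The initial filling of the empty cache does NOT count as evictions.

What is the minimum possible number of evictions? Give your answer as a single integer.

OPT (Belady) simulation (capacity=4):
  1. access 54: MISS. Cache: [54]
  2. access 17: MISS. Cache: [54 17]
  3. access 17: HIT. Next use of 17: step 6. Cache: [54 17]
  4. access 31: MISS. Cache: [54 17 31]
  5. access 54: HIT. Next use of 54: step 7. Cache: [54 17 31]
  6. access 17: HIT. Next use of 17: step 8. Cache: [54 17 31]
  7. access 54: HIT. Next use of 54: step 11. Cache: [54 17 31]
  8. access 17: HIT. Next use of 17: step 9. Cache: [54 17 31]
  9. access 17: HIT. Next use of 17: step 15. Cache: [54 17 31]
  10. access 31: HIT. Next use of 31: step 20. Cache: [54 17 31]
  11. access 54: HIT. Next use of 54: step 12. Cache: [54 17 31]
  12. access 54: HIT. Next use of 54: step 13. Cache: [54 17 31]
  13. access 54: HIT. Next use of 54: step 14. Cache: [54 17 31]
  14. access 54: HIT. Next use of 54: step 18. Cache: [54 17 31]
  15. access 17: HIT. Next use of 17: step 16. Cache: [54 17 31]
  16. access 17: HIT. Next use of 17: step 19. Cache: [54 17 31]
  17. access 53: MISS. Cache: [54 17 31 53]
  18. access 54: HIT. Next use of 54: never. Cache: [54 17 31 53]
  19. access 17: HIT. Next use of 17: never. Cache: [54 17 31 53]
  20. access 31: HIT. Next use of 31: never. Cache: [54 17 31 53]
  21. access 86: MISS, evict 54 (next use: never). Cache: [17 31 53 86]
Total: 16 hits, 5 misses, 1 evictions

Answer: 1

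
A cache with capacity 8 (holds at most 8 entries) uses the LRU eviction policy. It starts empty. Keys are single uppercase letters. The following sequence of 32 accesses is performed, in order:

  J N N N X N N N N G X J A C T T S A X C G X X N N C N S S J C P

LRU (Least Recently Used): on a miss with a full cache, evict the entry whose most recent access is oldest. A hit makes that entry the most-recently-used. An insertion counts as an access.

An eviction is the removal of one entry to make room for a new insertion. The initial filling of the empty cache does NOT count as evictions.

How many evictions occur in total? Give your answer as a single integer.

LRU simulation (capacity=8):
  1. access J: MISS. Cache (LRU->MRU): [J]
  2. access N: MISS. Cache (LRU->MRU): [J N]
  3. access N: HIT. Cache (LRU->MRU): [J N]
  4. access N: HIT. Cache (LRU->MRU): [J N]
  5. access X: MISS. Cache (LRU->MRU): [J N X]
  6. access N: HIT. Cache (LRU->MRU): [J X N]
  7. access N: HIT. Cache (LRU->MRU): [J X N]
  8. access N: HIT. Cache (LRU->MRU): [J X N]
  9. access N: HIT. Cache (LRU->MRU): [J X N]
  10. access G: MISS. Cache (LRU->MRU): [J X N G]
  11. access X: HIT. Cache (LRU->MRU): [J N G X]
  12. access J: HIT. Cache (LRU->MRU): [N G X J]
  13. access A: MISS. Cache (LRU->MRU): [N G X J A]
  14. access C: MISS. Cache (LRU->MRU): [N G X J A C]
  15. access T: MISS. Cache (LRU->MRU): [N G X J A C T]
  16. access T: HIT. Cache (LRU->MRU): [N G X J A C T]
  17. access S: MISS. Cache (LRU->MRU): [N G X J A C T S]
  18. access A: HIT. Cache (LRU->MRU): [N G X J C T S A]
  19. access X: HIT. Cache (LRU->MRU): [N G J C T S A X]
  20. access C: HIT. Cache (LRU->MRU): [N G J T S A X C]
  21. access G: HIT. Cache (LRU->MRU): [N J T S A X C G]
  22. access X: HIT. Cache (LRU->MRU): [N J T S A C G X]
  23. access X: HIT. Cache (LRU->MRU): [N J T S A C G X]
  24. access N: HIT. Cache (LRU->MRU): [J T S A C G X N]
  25. access N: HIT. Cache (LRU->MRU): [J T S A C G X N]
  26. access C: HIT. Cache (LRU->MRU): [J T S A G X N C]
  27. access N: HIT. Cache (LRU->MRU): [J T S A G X C N]
  28. access S: HIT. Cache (LRU->MRU): [J T A G X C N S]
  29. access S: HIT. Cache (LRU->MRU): [J T A G X C N S]
  30. access J: HIT. Cache (LRU->MRU): [T A G X C N S J]
  31. access C: HIT. Cache (LRU->MRU): [T A G X N S J C]
  32. access P: MISS, evict T. Cache (LRU->MRU): [A G X N S J C P]
Total: 23 hits, 9 misses, 1 evictions

Answer: 1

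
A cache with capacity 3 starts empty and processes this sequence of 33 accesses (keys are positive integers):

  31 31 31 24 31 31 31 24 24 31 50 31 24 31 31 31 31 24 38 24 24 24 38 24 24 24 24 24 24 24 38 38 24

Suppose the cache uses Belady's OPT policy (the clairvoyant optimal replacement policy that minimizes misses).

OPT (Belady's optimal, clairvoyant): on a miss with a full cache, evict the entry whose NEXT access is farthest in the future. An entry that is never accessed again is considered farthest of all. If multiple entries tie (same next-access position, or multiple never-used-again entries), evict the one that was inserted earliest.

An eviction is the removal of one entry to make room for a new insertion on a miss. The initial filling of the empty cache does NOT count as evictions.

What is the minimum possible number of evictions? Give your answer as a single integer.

OPT (Belady) simulation (capacity=3):
  1. access 31: MISS. Cache: [31]
  2. access 31: HIT. Next use of 31: step 3. Cache: [31]
  3. access 31: HIT. Next use of 31: step 5. Cache: [31]
  4. access 24: MISS. Cache: [31 24]
  5. access 31: HIT. Next use of 31: step 6. Cache: [31 24]
  6. access 31: HIT. Next use of 31: step 7. Cache: [31 24]
  7. access 31: HIT. Next use of 31: step 10. Cache: [31 24]
  8. access 24: HIT. Next use of 24: step 9. Cache: [31 24]
  9. access 24: HIT. Next use of 24: step 13. Cache: [31 24]
  10. access 31: HIT. Next use of 31: step 12. Cache: [31 24]
  11. access 50: MISS. Cache: [31 24 50]
  12. access 31: HIT. Next use of 31: step 14. Cache: [31 24 50]
  13. access 24: HIT. Next use of 24: step 18. Cache: [31 24 50]
  14. access 31: HIT. Next use of 31: step 15. Cache: [31 24 50]
  15. access 31: HIT. Next use of 31: step 16. Cache: [31 24 50]
  16. access 31: HIT. Next use of 31: step 17. Cache: [31 24 50]
  17. access 31: HIT. Next use of 31: never. Cache: [31 24 50]
  18. access 24: HIT. Next use of 24: step 20. Cache: [31 24 50]
  19. access 38: MISS, evict 31 (next use: never). Cache: [24 50 38]
  20. access 24: HIT. Next use of 24: step 21. Cache: [24 50 38]
  21. access 24: HIT. Next use of 24: step 22. Cache: [24 50 38]
  22. access 24: HIT. Next use of 24: step 24. Cache: [24 50 38]
  23. access 38: HIT. Next use of 38: step 31. Cache: [24 50 38]
  24. access 24: HIT. Next use of 24: step 25. Cache: [24 50 38]
  25. access 24: HIT. Next use of 24: step 26. Cache: [24 50 38]
  26. access 24: HIT. Next use of 24: step 27. Cache: [24 50 38]
  27. access 24: HIT. Next use of 24: step 28. Cache: [24 50 38]
  28. access 24: HIT. Next use of 24: step 29. Cache: [24 50 38]
  29. access 24: HIT. Next use of 24: step 30. Cache: [24 50 38]
  30. access 24: HIT. Next use of 24: step 33. Cache: [24 50 38]
  31. access 38: HIT. Next use of 38: step 32. Cache: [24 50 38]
  32. access 38: HIT. Next use of 38: never. Cache: [24 50 38]
  33. access 24: HIT. Next use of 24: never. Cache: [24 50 38]
Total: 29 hits, 4 misses, 1 evictions

Answer: 1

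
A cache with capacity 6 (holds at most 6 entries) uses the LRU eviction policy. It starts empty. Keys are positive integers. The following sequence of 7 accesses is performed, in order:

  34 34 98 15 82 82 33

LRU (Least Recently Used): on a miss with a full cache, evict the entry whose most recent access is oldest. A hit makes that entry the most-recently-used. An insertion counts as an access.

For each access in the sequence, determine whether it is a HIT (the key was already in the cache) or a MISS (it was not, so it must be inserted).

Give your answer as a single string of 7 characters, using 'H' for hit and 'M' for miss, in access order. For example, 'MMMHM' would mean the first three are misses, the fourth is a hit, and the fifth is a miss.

Answer: MHMMMHM

Derivation:
LRU simulation (capacity=6):
  1. access 34: MISS. Cache (LRU->MRU): [34]
  2. access 34: HIT. Cache (LRU->MRU): [34]
  3. access 98: MISS. Cache (LRU->MRU): [34 98]
  4. access 15: MISS. Cache (LRU->MRU): [34 98 15]
  5. access 82: MISS. Cache (LRU->MRU): [34 98 15 82]
  6. access 82: HIT. Cache (LRU->MRU): [34 98 15 82]
  7. access 33: MISS. Cache (LRU->MRU): [34 98 15 82 33]
Total: 2 hits, 5 misses, 0 evictions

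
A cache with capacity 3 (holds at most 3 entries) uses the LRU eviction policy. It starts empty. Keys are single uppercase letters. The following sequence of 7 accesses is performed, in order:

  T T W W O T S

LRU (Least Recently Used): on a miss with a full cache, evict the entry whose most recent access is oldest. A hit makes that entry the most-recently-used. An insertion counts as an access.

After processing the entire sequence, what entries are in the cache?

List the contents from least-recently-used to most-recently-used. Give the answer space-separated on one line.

LRU simulation (capacity=3):
  1. access T: MISS. Cache (LRU->MRU): [T]
  2. access T: HIT. Cache (LRU->MRU): [T]
  3. access W: MISS. Cache (LRU->MRU): [T W]
  4. access W: HIT. Cache (LRU->MRU): [T W]
  5. access O: MISS. Cache (LRU->MRU): [T W O]
  6. access T: HIT. Cache (LRU->MRU): [W O T]
  7. access S: MISS, evict W. Cache (LRU->MRU): [O T S]
Total: 3 hits, 4 misses, 1 evictions

Answer: O T S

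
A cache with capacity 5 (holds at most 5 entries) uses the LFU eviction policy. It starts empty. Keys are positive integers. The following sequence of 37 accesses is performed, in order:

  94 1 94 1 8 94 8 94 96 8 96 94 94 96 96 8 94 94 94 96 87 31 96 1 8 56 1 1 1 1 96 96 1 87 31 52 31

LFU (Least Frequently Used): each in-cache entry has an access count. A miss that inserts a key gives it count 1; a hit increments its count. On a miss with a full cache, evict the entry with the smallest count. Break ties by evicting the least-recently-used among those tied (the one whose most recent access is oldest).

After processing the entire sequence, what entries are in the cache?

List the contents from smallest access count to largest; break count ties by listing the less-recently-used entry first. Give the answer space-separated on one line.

Answer: 31 8 96 1 94

Derivation:
LFU simulation (capacity=5):
  1. access 94: MISS. Cache: [94(c=1)]
  2. access 1: MISS. Cache: [94(c=1) 1(c=1)]
  3. access 94: HIT, count now 2. Cache: [1(c=1) 94(c=2)]
  4. access 1: HIT, count now 2. Cache: [94(c=2) 1(c=2)]
  5. access 8: MISS. Cache: [8(c=1) 94(c=2) 1(c=2)]
  6. access 94: HIT, count now 3. Cache: [8(c=1) 1(c=2) 94(c=3)]
  7. access 8: HIT, count now 2. Cache: [1(c=2) 8(c=2) 94(c=3)]
  8. access 94: HIT, count now 4. Cache: [1(c=2) 8(c=2) 94(c=4)]
  9. access 96: MISS. Cache: [96(c=1) 1(c=2) 8(c=2) 94(c=4)]
  10. access 8: HIT, count now 3. Cache: [96(c=1) 1(c=2) 8(c=3) 94(c=4)]
  11. access 96: HIT, count now 2. Cache: [1(c=2) 96(c=2) 8(c=3) 94(c=4)]
  12. access 94: HIT, count now 5. Cache: [1(c=2) 96(c=2) 8(c=3) 94(c=5)]
  13. access 94: HIT, count now 6. Cache: [1(c=2) 96(c=2) 8(c=3) 94(c=6)]
  14. access 96: HIT, count now 3. Cache: [1(c=2) 8(c=3) 96(c=3) 94(c=6)]
  15. access 96: HIT, count now 4. Cache: [1(c=2) 8(c=3) 96(c=4) 94(c=6)]
  16. access 8: HIT, count now 4. Cache: [1(c=2) 96(c=4) 8(c=4) 94(c=6)]
  17. access 94: HIT, count now 7. Cache: [1(c=2) 96(c=4) 8(c=4) 94(c=7)]
  18. access 94: HIT, count now 8. Cache: [1(c=2) 96(c=4) 8(c=4) 94(c=8)]
  19. access 94: HIT, count now 9. Cache: [1(c=2) 96(c=4) 8(c=4) 94(c=9)]
  20. access 96: HIT, count now 5. Cache: [1(c=2) 8(c=4) 96(c=5) 94(c=9)]
  21. access 87: MISS. Cache: [87(c=1) 1(c=2) 8(c=4) 96(c=5) 94(c=9)]
  22. access 31: MISS, evict 87(c=1). Cache: [31(c=1) 1(c=2) 8(c=4) 96(c=5) 94(c=9)]
  23. access 96: HIT, count now 6. Cache: [31(c=1) 1(c=2) 8(c=4) 96(c=6) 94(c=9)]
  24. access 1: HIT, count now 3. Cache: [31(c=1) 1(c=3) 8(c=4) 96(c=6) 94(c=9)]
  25. access 8: HIT, count now 5. Cache: [31(c=1) 1(c=3) 8(c=5) 96(c=6) 94(c=9)]
  26. access 56: MISS, evict 31(c=1). Cache: [56(c=1) 1(c=3) 8(c=5) 96(c=6) 94(c=9)]
  27. access 1: HIT, count now 4. Cache: [56(c=1) 1(c=4) 8(c=5) 96(c=6) 94(c=9)]
  28. access 1: HIT, count now 5. Cache: [56(c=1) 8(c=5) 1(c=5) 96(c=6) 94(c=9)]
  29. access 1: HIT, count now 6. Cache: [56(c=1) 8(c=5) 96(c=6) 1(c=6) 94(c=9)]
  30. access 1: HIT, count now 7. Cache: [56(c=1) 8(c=5) 96(c=6) 1(c=7) 94(c=9)]
  31. access 96: HIT, count now 7. Cache: [56(c=1) 8(c=5) 1(c=7) 96(c=7) 94(c=9)]
  32. access 96: HIT, count now 8. Cache: [56(c=1) 8(c=5) 1(c=7) 96(c=8) 94(c=9)]
  33. access 1: HIT, count now 8. Cache: [56(c=1) 8(c=5) 96(c=8) 1(c=8) 94(c=9)]
  34. access 87: MISS, evict 56(c=1). Cache: [87(c=1) 8(c=5) 96(c=8) 1(c=8) 94(c=9)]
  35. access 31: MISS, evict 87(c=1). Cache: [31(c=1) 8(c=5) 96(c=8) 1(c=8) 94(c=9)]
  36. access 52: MISS, evict 31(c=1). Cache: [52(c=1) 8(c=5) 96(c=8) 1(c=8) 94(c=9)]
  37. access 31: MISS, evict 52(c=1). Cache: [31(c=1) 8(c=5) 96(c=8) 1(c=8) 94(c=9)]
Total: 26 hits, 11 misses, 6 evictions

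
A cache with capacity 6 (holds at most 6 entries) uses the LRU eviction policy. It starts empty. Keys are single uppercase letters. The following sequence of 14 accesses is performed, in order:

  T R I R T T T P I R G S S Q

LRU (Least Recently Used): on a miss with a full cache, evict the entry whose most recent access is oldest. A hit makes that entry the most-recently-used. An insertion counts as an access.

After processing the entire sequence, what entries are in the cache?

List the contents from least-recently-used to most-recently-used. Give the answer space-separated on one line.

Answer: P I R G S Q

Derivation:
LRU simulation (capacity=6):
  1. access T: MISS. Cache (LRU->MRU): [T]
  2. access R: MISS. Cache (LRU->MRU): [T R]
  3. access I: MISS. Cache (LRU->MRU): [T R I]
  4. access R: HIT. Cache (LRU->MRU): [T I R]
  5. access T: HIT. Cache (LRU->MRU): [I R T]
  6. access T: HIT. Cache (LRU->MRU): [I R T]
  7. access T: HIT. Cache (LRU->MRU): [I R T]
  8. access P: MISS. Cache (LRU->MRU): [I R T P]
  9. access I: HIT. Cache (LRU->MRU): [R T P I]
  10. access R: HIT. Cache (LRU->MRU): [T P I R]
  11. access G: MISS. Cache (LRU->MRU): [T P I R G]
  12. access S: MISS. Cache (LRU->MRU): [T P I R G S]
  13. access S: HIT. Cache (LRU->MRU): [T P I R G S]
  14. access Q: MISS, evict T. Cache (LRU->MRU): [P I R G S Q]
Total: 7 hits, 7 misses, 1 evictions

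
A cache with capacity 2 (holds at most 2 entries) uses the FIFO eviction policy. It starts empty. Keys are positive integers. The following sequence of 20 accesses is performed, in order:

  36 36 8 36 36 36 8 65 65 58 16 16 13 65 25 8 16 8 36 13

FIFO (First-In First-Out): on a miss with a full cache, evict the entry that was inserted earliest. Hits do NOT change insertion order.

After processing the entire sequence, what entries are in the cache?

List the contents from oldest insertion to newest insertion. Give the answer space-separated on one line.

FIFO simulation (capacity=2):
  1. access 36: MISS. Cache (old->new): [36]
  2. access 36: HIT. Cache (old->new): [36]
  3. access 8: MISS. Cache (old->new): [36 8]
  4. access 36: HIT. Cache (old->new): [36 8]
  5. access 36: HIT. Cache (old->new): [36 8]
  6. access 36: HIT. Cache (old->new): [36 8]
  7. access 8: HIT. Cache (old->new): [36 8]
  8. access 65: MISS, evict 36. Cache (old->new): [8 65]
  9. access 65: HIT. Cache (old->new): [8 65]
  10. access 58: MISS, evict 8. Cache (old->new): [65 58]
  11. access 16: MISS, evict 65. Cache (old->new): [58 16]
  12. access 16: HIT. Cache (old->new): [58 16]
  13. access 13: MISS, evict 58. Cache (old->new): [16 13]
  14. access 65: MISS, evict 16. Cache (old->new): [13 65]
  15. access 25: MISS, evict 13. Cache (old->new): [65 25]
  16. access 8: MISS, evict 65. Cache (old->new): [25 8]
  17. access 16: MISS, evict 25. Cache (old->new): [8 16]
  18. access 8: HIT. Cache (old->new): [8 16]
  19. access 36: MISS, evict 8. Cache (old->new): [16 36]
  20. access 13: MISS, evict 16. Cache (old->new): [36 13]
Total: 8 hits, 12 misses, 10 evictions

Answer: 36 13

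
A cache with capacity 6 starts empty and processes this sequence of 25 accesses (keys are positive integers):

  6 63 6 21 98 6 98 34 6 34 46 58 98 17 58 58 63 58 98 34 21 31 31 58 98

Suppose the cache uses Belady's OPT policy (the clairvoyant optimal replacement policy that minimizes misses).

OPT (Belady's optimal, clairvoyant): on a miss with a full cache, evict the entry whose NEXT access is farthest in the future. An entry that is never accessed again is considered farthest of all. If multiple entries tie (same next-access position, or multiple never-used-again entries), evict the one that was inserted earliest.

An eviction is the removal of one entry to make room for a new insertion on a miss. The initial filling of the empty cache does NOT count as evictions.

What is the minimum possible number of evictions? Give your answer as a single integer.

Answer: 3

Derivation:
OPT (Belady) simulation (capacity=6):
  1. access 6: MISS. Cache: [6]
  2. access 63: MISS. Cache: [6 63]
  3. access 6: HIT. Next use of 6: step 6. Cache: [6 63]
  4. access 21: MISS. Cache: [6 63 21]
  5. access 98: MISS. Cache: [6 63 21 98]
  6. access 6: HIT. Next use of 6: step 9. Cache: [6 63 21 98]
  7. access 98: HIT. Next use of 98: step 13. Cache: [6 63 21 98]
  8. access 34: MISS. Cache: [6 63 21 98 34]
  9. access 6: HIT. Next use of 6: never. Cache: [6 63 21 98 34]
  10. access 34: HIT. Next use of 34: step 20. Cache: [6 63 21 98 34]
  11. access 46: MISS. Cache: [6 63 21 98 34 46]
  12. access 58: MISS, evict 6 (next use: never). Cache: [63 21 98 34 46 58]
  13. access 98: HIT. Next use of 98: step 19. Cache: [63 21 98 34 46 58]
  14. access 17: MISS, evict 46 (next use: never). Cache: [63 21 98 34 58 17]
  15. access 58: HIT. Next use of 58: step 16. Cache: [63 21 98 34 58 17]
  16. access 58: HIT. Next use of 58: step 18. Cache: [63 21 98 34 58 17]
  17. access 63: HIT. Next use of 63: never. Cache: [63 21 98 34 58 17]
  18. access 58: HIT. Next use of 58: step 24. Cache: [63 21 98 34 58 17]
  19. access 98: HIT. Next use of 98: step 25. Cache: [63 21 98 34 58 17]
  20. access 34: HIT. Next use of 34: never. Cache: [63 21 98 34 58 17]
  21. access 21: HIT. Next use of 21: never. Cache: [63 21 98 34 58 17]
  22. access 31: MISS, evict 63 (next use: never). Cache: [21 98 34 58 17 31]
  23. access 31: HIT. Next use of 31: never. Cache: [21 98 34 58 17 31]
  24. access 58: HIT. Next use of 58: never. Cache: [21 98 34 58 17 31]
  25. access 98: HIT. Next use of 98: never. Cache: [21 98 34 58 17 31]
Total: 16 hits, 9 misses, 3 evictions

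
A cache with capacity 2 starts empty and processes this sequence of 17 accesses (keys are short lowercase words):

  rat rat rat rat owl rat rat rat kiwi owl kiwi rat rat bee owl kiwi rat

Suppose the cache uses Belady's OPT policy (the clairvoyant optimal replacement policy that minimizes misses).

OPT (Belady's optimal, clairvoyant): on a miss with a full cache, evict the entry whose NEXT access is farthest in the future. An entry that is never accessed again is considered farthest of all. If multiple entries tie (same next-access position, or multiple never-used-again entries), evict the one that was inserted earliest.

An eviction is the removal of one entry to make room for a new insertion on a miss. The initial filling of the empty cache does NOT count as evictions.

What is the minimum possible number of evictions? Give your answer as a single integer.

Answer: 5

Derivation:
OPT (Belady) simulation (capacity=2):
  1. access rat: MISS. Cache: [rat]
  2. access rat: HIT. Next use of rat: step 3. Cache: [rat]
  3. access rat: HIT. Next use of rat: step 4. Cache: [rat]
  4. access rat: HIT. Next use of rat: step 6. Cache: [rat]
  5. access owl: MISS. Cache: [rat owl]
  6. access rat: HIT. Next use of rat: step 7. Cache: [rat owl]
  7. access rat: HIT. Next use of rat: step 8. Cache: [rat owl]
  8. access rat: HIT. Next use of rat: step 12. Cache: [rat owl]
  9. access kiwi: MISS, evict rat (next use: step 12). Cache: [owl kiwi]
  10. access owl: HIT. Next use of owl: step 15. Cache: [owl kiwi]
  11. access kiwi: HIT. Next use of kiwi: step 16. Cache: [owl kiwi]
  12. access rat: MISS, evict kiwi (next use: step 16). Cache: [owl rat]
  13. access rat: HIT. Next use of rat: step 17. Cache: [owl rat]
  14. access bee: MISS, evict rat (next use: step 17). Cache: [owl bee]
  15. access owl: HIT. Next use of owl: never. Cache: [owl bee]
  16. access kiwi: MISS, evict owl (next use: never). Cache: [bee kiwi]
  17. access rat: MISS, evict bee (next use: never). Cache: [kiwi rat]
Total: 10 hits, 7 misses, 5 evictions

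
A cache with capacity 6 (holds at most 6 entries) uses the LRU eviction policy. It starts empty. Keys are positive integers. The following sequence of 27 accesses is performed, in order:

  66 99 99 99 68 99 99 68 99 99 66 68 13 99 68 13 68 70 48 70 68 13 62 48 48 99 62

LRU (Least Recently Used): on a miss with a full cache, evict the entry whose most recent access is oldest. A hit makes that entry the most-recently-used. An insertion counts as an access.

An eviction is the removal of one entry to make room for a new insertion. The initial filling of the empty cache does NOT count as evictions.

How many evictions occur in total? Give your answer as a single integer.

LRU simulation (capacity=6):
  1. access 66: MISS. Cache (LRU->MRU): [66]
  2. access 99: MISS. Cache (LRU->MRU): [66 99]
  3. access 99: HIT. Cache (LRU->MRU): [66 99]
  4. access 99: HIT. Cache (LRU->MRU): [66 99]
  5. access 68: MISS. Cache (LRU->MRU): [66 99 68]
  6. access 99: HIT. Cache (LRU->MRU): [66 68 99]
  7. access 99: HIT. Cache (LRU->MRU): [66 68 99]
  8. access 68: HIT. Cache (LRU->MRU): [66 99 68]
  9. access 99: HIT. Cache (LRU->MRU): [66 68 99]
  10. access 99: HIT. Cache (LRU->MRU): [66 68 99]
  11. access 66: HIT. Cache (LRU->MRU): [68 99 66]
  12. access 68: HIT. Cache (LRU->MRU): [99 66 68]
  13. access 13: MISS. Cache (LRU->MRU): [99 66 68 13]
  14. access 99: HIT. Cache (LRU->MRU): [66 68 13 99]
  15. access 68: HIT. Cache (LRU->MRU): [66 13 99 68]
  16. access 13: HIT. Cache (LRU->MRU): [66 99 68 13]
  17. access 68: HIT. Cache (LRU->MRU): [66 99 13 68]
  18. access 70: MISS. Cache (LRU->MRU): [66 99 13 68 70]
  19. access 48: MISS. Cache (LRU->MRU): [66 99 13 68 70 48]
  20. access 70: HIT. Cache (LRU->MRU): [66 99 13 68 48 70]
  21. access 68: HIT. Cache (LRU->MRU): [66 99 13 48 70 68]
  22. access 13: HIT. Cache (LRU->MRU): [66 99 48 70 68 13]
  23. access 62: MISS, evict 66. Cache (LRU->MRU): [99 48 70 68 13 62]
  24. access 48: HIT. Cache (LRU->MRU): [99 70 68 13 62 48]
  25. access 48: HIT. Cache (LRU->MRU): [99 70 68 13 62 48]
  26. access 99: HIT. Cache (LRU->MRU): [70 68 13 62 48 99]
  27. access 62: HIT. Cache (LRU->MRU): [70 68 13 48 99 62]
Total: 20 hits, 7 misses, 1 evictions

Answer: 1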